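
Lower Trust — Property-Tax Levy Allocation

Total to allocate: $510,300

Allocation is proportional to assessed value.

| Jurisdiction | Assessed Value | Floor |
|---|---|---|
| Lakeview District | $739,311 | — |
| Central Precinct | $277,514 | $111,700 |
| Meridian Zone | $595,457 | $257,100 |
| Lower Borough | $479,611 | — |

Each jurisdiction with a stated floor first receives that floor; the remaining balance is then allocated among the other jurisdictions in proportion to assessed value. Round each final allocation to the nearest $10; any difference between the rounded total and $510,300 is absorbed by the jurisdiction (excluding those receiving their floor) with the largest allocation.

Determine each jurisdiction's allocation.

Fund the minimums — Central Precinct $111,700; Meridian Zone $257,100. Balance $141,500.
Balance split over remaining assessed value 1,218,922: Lakeview District 85,823.79 → $85,820; Lower Borough 55,676.21 → $55,680.

Lakeview District: $85,820 | Central Precinct: $111,700 | Meridian Zone: $257,100 | Lower Borough: $55,680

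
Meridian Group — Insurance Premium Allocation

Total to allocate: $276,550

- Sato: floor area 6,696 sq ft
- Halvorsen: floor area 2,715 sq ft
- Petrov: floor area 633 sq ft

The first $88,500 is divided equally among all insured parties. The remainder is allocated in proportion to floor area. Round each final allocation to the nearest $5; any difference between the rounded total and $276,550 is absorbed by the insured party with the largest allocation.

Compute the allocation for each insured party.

Sato: $154,870 · Halvorsen: $80,330 · Petrov: $41,350

$88,500 shared equally gives $29,500 per insured party.
Remainder $188,050 by floor area (total 10,044): Sato 125,366.67 → $125,365; Halvorsen 50,831.91 → $50,830; Petrov 11,851.42 → $11,850.
Rounding difference +$5 on remainder applied to Sato.
Totals: Sato $29,500 + $125,370 = $154,870; Halvorsen $29,500 + $50,830 = $80,330; Petrov $29,500 + $11,850 = $41,350.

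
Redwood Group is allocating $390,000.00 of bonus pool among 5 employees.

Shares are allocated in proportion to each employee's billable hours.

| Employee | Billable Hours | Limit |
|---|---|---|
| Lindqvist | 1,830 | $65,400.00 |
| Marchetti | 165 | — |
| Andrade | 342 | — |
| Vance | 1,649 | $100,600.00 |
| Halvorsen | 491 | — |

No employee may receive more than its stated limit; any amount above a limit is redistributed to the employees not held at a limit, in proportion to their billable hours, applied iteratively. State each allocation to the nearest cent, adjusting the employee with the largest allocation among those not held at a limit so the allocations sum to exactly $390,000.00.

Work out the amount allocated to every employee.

Lindqvist: $65,400.00 | Marchetti: $37,034.07 | Andrade: $76,761.52 | Vance: $100,600.00 | Halvorsen: $110,204.41

Sum of billable hours: 4,477.
Pro-rata shares before constraints: Lindqvist 159,414.7867; Marchetti 14,373.4644; Andrade 29,792.2716; Vance 143,647.5318; Halvorsen 42,771.9455.
Capped: Lindqvist ($65,400.00), Vance ($100,600.00); residual $224,000.00 reallocated over remaining billable hours 998.
Remaining shares: Marchetti 37,034.0681 → $37,034.07; Andrade 76,761.5230 → $76,761.52; Halvorsen 110,204.4088 → $110,204.41.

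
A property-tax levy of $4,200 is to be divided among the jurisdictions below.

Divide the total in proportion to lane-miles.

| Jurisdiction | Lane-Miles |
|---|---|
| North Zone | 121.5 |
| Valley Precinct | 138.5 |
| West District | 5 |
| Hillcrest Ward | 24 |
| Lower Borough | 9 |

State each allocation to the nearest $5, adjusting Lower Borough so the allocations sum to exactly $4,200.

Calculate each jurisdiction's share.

North Zone: $1,710 · Valley Precinct: $1,950 · West District: $70 · Hillcrest Ward: $340 · Lower Borough: $130

Total lane-miles = 298.
Raw shares: North Zone 121.5/298 × $4,200 = 1,712.42; Valley Precinct 138.5/298 × $4,200 = 1,952.01; West District 5/298 × $4,200 = 70.47; Hillcrest Ward 24/298 × $4,200 = 338.26; Lower Borough 9/298 × $4,200 = 126.85.
After rounding ($5): North Zone $1,710; Valley Precinct $1,950; West District $70; Hillcrest Ward $340; Lower Borough $125. Sum = $4,195.
Difference $4,200 − $4,195 = +$5 applied to Lower Borough: Lower Borough becomes $130.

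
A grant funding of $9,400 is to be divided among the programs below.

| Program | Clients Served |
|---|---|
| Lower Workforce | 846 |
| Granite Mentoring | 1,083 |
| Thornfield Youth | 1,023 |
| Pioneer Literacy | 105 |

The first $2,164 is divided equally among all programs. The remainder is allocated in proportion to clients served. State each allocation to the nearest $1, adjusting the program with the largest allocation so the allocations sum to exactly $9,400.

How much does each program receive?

Lower Workforce: $2,544; Granite Mentoring: $3,104; Thornfield Youth: $2,962; Pioneer Literacy: $790

First tranche $2,164 split equally: $541 each.
Remainder $7,236 by clients served (total 3,057): Lower Workforce 2,002.504 → $2,003; Granite Mentoring 2,563.49 → $2,563; Thornfield Youth 2,421.47 → $2,421; Pioneer Literacy 248.54 → $249.
Totals: Lower Workforce $541 + $2,003 = $2,544; Granite Mentoring $541 + $2,563 = $3,104; Thornfield Youth $541 + $2,421 = $2,962; Pioneer Literacy $541 + $249 = $790.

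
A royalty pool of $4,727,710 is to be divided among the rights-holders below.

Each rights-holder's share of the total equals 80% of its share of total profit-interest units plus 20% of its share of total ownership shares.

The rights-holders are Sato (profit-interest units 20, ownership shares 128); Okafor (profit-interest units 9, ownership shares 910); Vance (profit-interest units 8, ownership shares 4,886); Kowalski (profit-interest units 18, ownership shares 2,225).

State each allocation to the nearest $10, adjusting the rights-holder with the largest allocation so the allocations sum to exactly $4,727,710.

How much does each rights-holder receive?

Profit-interest units total 55; ownership shares total 8,149.
Combined weights (80% profit-interest units + 20% ownership shares): Sato 0.2941; Okafor 0.1532; Vance 0.2363; Kowalski 0.3164.
Proportional shares: Sato 1,390,185.87; Okafor 724,489.03; Vance 1,117,064.22; Kowalski 1,495,970.88.
At nearest $10: Sato $1,390,190; Okafor $724,490; Vance $1,117,060; Kowalski $1,495,970. Sum = $4,727,710.
Sum already equals the total — no adjustment.

Sato: $1,390,190 · Okafor: $724,490 · Vance: $1,117,060 · Kowalski: $1,495,970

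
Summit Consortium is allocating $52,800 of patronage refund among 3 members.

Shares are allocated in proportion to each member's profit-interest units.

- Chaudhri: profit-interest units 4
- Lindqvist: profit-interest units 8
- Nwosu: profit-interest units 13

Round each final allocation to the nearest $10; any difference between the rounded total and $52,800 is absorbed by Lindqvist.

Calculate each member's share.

Chaudhri: $8,450 · Lindqvist: $16,890 · Nwosu: $27,460

Sum of profit-interest units: 25.
Unrounded shares: Chaudhri 4/25 × $52,800 = 8,448.00; Lindqvist 8/25 × $52,800 = 16,896.00; Nwosu 13/25 × $52,800 = 27,456.00.
At nearest $10: Chaudhri $8,450; Lindqvist $16,900; Nwosu $27,460. Sum = $52,810.
Difference $52,800 − $52,810 = −$10 applied to Lindqvist: Lindqvist becomes $16,890.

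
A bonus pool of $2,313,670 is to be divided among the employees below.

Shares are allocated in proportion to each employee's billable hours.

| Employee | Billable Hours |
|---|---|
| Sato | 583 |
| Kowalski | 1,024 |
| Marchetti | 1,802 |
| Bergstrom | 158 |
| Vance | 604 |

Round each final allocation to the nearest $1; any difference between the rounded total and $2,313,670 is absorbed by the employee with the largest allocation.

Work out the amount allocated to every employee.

Total billable hours = 4,171.
Raw shares: Sato 583/4,171 × $2,313,670 = 323,392.38; Kowalski 1,024/4,171 × $2,313,670 = 568,016.80; Marchetti 1,802/4,171 × $2,313,670 = 999,576.44; Bergstrom 158/4,171 × $2,313,670 = 87,643.22; Vance 604/4,171 × $2,313,670 = 335,041.16.
At nearest $1: Sato $323,392; Kowalski $568,017; Marchetti $999,576; Bergstrom $87,643; Vance $335,041. Sum = $2,313,669.
Difference $2,313,670 − $2,313,669 = +$1 applied to largest allocation (Marchetti): Marchetti becomes $999,577.

Sato: $323,392 | Kowalski: $568,017 | Marchetti: $999,577 | Bergstrom: $87,643 | Vance: $335,041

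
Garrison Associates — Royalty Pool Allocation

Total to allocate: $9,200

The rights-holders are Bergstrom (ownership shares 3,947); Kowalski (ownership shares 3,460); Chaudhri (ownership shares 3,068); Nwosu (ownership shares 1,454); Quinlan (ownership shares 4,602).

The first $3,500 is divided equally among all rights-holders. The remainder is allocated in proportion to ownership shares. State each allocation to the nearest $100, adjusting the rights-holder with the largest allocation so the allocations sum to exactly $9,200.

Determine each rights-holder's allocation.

$3,500 shared equally gives $700 per rights-holder.
Remainder $5,700 by ownership shares (total 16,531): Bergstrom 1,360.95 → $1,400; Kowalski 1,193.03 → $1,200; Chaudhri 1,057.87 → $1,100; Nwosu 501.35 → $500; Quinlan 1,586.80 → $1,600.
Rounding difference −$100 on remainder applied to Quinlan.
Totals: Bergstrom $700 + $1,400 = $2,100; Kowalski $700 + $1,200 = $1,900; Chaudhri $700 + $1,100 = $1,800; Nwosu $700 + $500 = $1,200; Quinlan $700 + $1,500 = $2,200.

Bergstrom: $2,100 | Kowalski: $1,900 | Chaudhri: $1,800 | Nwosu: $1,200 | Quinlan: $2,200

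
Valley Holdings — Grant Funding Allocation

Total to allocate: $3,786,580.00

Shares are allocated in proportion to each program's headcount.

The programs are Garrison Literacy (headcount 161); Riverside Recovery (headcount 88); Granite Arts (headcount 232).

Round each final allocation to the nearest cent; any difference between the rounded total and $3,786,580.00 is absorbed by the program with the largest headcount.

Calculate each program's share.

Garrison Literacy: $1,267,441.54; Riverside Recovery: $692,763.08; Granite Arts: $1,826,375.38

Headcount total: 161 + 88 + 232 = 481.
Proportional shares: Garrison Literacy 1,267,441.5385; Riverside Recovery 692,763.0769; Granite Arts 1,826,375.3846.
After rounding (cent): Garrison Literacy $1,267,441.54; Riverside Recovery $692,763.08; Granite Arts $1,826,375.38. Sum = $3,786,580.00.
Sum already equals the total — no adjustment.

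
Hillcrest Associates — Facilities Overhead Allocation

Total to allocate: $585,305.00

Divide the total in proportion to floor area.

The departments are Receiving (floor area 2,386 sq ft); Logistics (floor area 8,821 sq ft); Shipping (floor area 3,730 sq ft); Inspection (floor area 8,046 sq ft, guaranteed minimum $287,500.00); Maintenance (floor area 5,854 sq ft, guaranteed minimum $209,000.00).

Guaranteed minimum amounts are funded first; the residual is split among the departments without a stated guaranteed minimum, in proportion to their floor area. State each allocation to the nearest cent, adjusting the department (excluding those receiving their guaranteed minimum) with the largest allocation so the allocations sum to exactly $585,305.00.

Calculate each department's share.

Guaranteed amounts: Inspection $287,500.00; Maintenance $209,000.00. Remaining pool $88,805.00.
Remaining pool split over remaining floor area 14,937: Receiving 14,185.4944 → $14,185.49; Logistics 52,443.5231 → $52,443.52; Shipping 22,175.9825 → $22,175.98.
Rounding difference +$0.01 applied to Logistics → $52,443.53.

Receiving: $14,185.49 | Logistics: $52,443.53 | Shipping: $22,175.98 | Inspection: $287,500.00 | Maintenance: $209,000.00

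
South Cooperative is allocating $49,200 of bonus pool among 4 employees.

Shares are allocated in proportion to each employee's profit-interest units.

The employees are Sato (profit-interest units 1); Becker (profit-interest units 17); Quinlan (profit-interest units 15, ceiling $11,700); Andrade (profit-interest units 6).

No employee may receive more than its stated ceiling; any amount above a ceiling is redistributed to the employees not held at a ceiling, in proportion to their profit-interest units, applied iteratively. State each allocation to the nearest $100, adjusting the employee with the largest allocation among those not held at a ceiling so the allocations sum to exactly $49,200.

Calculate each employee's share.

Sum of profit-interest units: 39.
Pro-rata shares before constraints: Sato 1,261.54; Becker 21,446.15; Quinlan 18,923.08; Andrade 7,569.23.
Held at cap: Quinlan ($11,700); residual $37,500 reallocated over remaining profit-interest units 24.
Remaining shares: Sato 1,562.50 → $1,600; Becker 26,562.50 → $26,600; Andrade 9,375.00 → $9,400.
Rounding difference −$100 applied to Becker → $26,500.

Sato: $1,600 | Becker: $26,500 | Quinlan: $11,700 | Andrade: $9,400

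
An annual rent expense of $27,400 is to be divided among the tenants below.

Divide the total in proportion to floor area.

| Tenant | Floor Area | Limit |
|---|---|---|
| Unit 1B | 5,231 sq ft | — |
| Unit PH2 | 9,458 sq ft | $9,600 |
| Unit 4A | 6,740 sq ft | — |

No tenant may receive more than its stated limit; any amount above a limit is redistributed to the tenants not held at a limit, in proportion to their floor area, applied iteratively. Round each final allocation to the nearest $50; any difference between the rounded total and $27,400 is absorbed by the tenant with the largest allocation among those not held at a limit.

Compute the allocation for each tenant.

Sum of floor area: 21,429.
Proportional shares (ignoring caps): Unit 1B 6,688.57; Unit PH2 12,093.39; Unit 4A 8,618.04.
Capped: Unit PH2 ($9,600); residual $17,800 reallocated over remaining floor area 11,971.
Remaining shares: Unit 1B 7,778.11 → $7,800; Unit 4A 10,021.89 → $10,000.

Unit 1B: $7,800 | Unit PH2: $9,600 | Unit 4A: $10,000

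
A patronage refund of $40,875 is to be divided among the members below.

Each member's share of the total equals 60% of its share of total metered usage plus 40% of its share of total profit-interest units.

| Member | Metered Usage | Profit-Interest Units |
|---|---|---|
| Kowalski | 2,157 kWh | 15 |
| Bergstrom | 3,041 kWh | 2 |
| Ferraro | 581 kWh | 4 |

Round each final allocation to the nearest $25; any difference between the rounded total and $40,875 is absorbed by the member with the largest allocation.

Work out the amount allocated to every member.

Kowalski: $20,825 · Bergstrom: $14,475 · Ferraro: $5,575

Metered usage total 5,779; profit-interest units total 21.
Blended shares (60% metered usage + 40% profit-interest units): Kowalski 0.5097; Bergstrom 0.3538; Ferraro 0.1365.
Raw shares: Kowalski 20,832.48; Bergstrom 14,462.58; Ferraro 5,579.94.
Rounded to nearest $25: Kowalski $20,825; Bergstrom $14,475; Ferraro $5,575. Sum = $40,875.
Rounded total matches; no reconciliation needed.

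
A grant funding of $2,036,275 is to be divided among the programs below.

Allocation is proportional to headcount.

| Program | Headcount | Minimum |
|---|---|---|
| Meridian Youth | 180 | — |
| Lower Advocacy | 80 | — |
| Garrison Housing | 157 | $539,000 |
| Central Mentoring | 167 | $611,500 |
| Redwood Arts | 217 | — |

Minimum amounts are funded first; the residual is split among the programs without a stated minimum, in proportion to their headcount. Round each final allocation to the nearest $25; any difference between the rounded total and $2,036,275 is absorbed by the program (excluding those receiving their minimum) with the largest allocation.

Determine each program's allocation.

Guaranteed amounts: Garrison Housing $539,000; Central Mentoring $611,500. Balance $885,775.
Balance split over remaining headcount 477: Meridian Youth 334,254.72 → $334,250; Lower Advocacy 148,557.65 → $148,550; Redwood Arts 402,962.63 → $402,975.

Meridian Youth: $334,250; Lower Advocacy: $148,550; Garrison Housing: $539,000; Central Mentoring: $611,500; Redwood Arts: $402,975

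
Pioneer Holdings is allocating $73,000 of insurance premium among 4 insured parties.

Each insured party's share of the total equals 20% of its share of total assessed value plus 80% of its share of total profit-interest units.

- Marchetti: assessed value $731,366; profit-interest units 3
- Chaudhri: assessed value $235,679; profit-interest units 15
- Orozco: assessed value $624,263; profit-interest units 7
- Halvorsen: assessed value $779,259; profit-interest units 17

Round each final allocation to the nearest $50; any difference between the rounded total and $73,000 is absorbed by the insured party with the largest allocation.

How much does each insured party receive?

Totals — assessed value 2,370,567, profit-interest units 42.
Combined weights (20% assessed value + 80% profit-interest units): Marchetti 0.1188; Chaudhri 0.3056; Orozco 0.1860; Halvorsen 0.3896.
Unrounded shares: Marchetti 8,675.81; Chaudhri 22,308.66; Orozco 13,578.08; Halvorsen 28,437.45.
After rounding ($50): Marchetti $8,700; Chaudhri $22,300; Orozco $13,600; Halvorsen $28,450. Sum = $73,050.
Difference $73,000 − $73,050 = −$50 applied to largest allocation (Halvorsen): Halvorsen becomes $28,400.

Marchetti: $8,700 · Chaudhri: $22,300 · Orozco: $13,600 · Halvorsen: $28,400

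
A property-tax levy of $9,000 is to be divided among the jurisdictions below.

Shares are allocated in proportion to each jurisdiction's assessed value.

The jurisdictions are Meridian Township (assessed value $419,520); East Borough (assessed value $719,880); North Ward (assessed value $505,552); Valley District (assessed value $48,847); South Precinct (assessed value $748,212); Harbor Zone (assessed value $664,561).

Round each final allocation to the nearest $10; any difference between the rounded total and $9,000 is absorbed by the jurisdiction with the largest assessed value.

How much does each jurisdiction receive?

Assessed value total: 3,106,572.
Pro-rata amounts: Meridian Township 419,520/3,106,572 × $9,000 = 1,215.38; East Borough 719,880/3,106,572 × $9,000 = 2,085.55; North Ward 505,552/3,106,572 × $9,000 = 1,464.63; Valley District 48,847/3,106,572 × $9,000 = 141.51; South Precinct 748,212/3,106,572 × $9,000 = 2,167.63; Harbor Zone 664,561/3,106,572 × $9,000 = 1,925.29.
Rounded to nearest $10: Meridian Township $1,220; East Borough $2,090; North Ward $1,460; Valley District $140; South Precinct $2,170; Harbor Zone $1,930. Sum = $9,010.
Difference $9,000 − $9,010 = −$10 applied to largest assessed value (South Precinct): South Precinct becomes $2,160.

Meridian Township: $1,220; East Borough: $2,090; North Ward: $1,460; Valley District: $140; South Precinct: $2,160; Harbor Zone: $1,930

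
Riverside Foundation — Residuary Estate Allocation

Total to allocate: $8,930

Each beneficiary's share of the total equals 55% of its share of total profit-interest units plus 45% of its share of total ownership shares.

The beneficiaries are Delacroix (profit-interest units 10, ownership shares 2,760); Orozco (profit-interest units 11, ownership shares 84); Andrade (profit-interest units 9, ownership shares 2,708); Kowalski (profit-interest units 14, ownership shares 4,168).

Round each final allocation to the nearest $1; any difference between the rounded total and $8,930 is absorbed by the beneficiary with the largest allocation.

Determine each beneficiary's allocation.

Delacroix: $2,257; Orozco: $1,263; Andrade: $2,124; Kowalski: $3,286

Profit-interest units total 44; ownership shares total 9,720.
Blended shares (55% profit-interest units + 45% ownership shares): Delacroix 0.2528; Orozco 0.1414; Andrade 0.2379; Kowalski 0.3680.
Proportional shares: Delacroix 2,257.31; Orozco 1,262.60; Andrade 2,124.18; Kowalski 3,285.91.
At nearest $1: Delacroix $2,257; Orozco $1,263; Andrade $2,124; Kowalski $3,286. Sum = $8,930.
Rounded total matches; no reconciliation needed.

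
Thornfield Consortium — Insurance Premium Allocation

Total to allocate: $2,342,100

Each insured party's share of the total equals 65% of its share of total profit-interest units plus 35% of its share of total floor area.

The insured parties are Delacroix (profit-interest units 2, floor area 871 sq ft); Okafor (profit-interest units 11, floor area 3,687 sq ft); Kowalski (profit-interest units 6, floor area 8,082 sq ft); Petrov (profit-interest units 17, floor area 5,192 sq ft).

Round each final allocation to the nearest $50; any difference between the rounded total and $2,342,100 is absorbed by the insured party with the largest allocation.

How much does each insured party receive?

Delacroix: $124,600 · Okafor: $634,650 · Kowalski: $625,250 · Petrov: $957,600

Totals — profit-interest units 36, floor area 17,832.
Combined weights (65% profit-interest units + 35% floor area): Delacroix 0.0532; Okafor 0.2710; Kowalski 0.2670; Petrov 0.4089.
Proportional shares: Delacroix 124,615.60; Okafor 634,658.05; Kowalski 625,256.12; Petrov 957,570.23.
Rounded to nearest $50: Delacroix $124,600; Okafor $634,650; Kowalski $625,250; Petrov $957,550. Sum = $2,342,050.
Difference $2,342,100 − $2,342,050 = +$50 applied to largest allocation (Petrov): Petrov becomes $957,600.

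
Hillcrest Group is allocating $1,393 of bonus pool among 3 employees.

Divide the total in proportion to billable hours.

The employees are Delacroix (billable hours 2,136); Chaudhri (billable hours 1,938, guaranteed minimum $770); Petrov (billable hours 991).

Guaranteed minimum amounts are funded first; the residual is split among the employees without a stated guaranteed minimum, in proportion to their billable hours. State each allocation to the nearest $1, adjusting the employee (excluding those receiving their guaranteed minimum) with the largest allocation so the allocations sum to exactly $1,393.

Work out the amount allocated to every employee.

Delacroix: $426; Chaudhri: $770; Petrov: $197

Guaranteed amounts: Chaudhri $770. Balance $623.
Balance split over remaining billable hours 3,127: Delacroix 425.56 → $426; Petrov 197.44 → $197.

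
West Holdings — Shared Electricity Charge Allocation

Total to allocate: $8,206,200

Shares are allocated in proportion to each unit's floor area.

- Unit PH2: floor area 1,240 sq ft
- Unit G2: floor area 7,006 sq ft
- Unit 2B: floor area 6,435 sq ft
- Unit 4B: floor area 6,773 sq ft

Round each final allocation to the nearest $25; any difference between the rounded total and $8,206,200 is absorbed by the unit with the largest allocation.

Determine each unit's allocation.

Total floor area = 21,454.
Proportional shares: Unit PH2 1,240/21,454 × $8,206,200 = 474,302.60; Unit G2 7,006/21,454 × $8,206,200 = 2,679,809.70; Unit 2B 6,435/21,454 × $8,206,200 = 2,461,401.00; Unit 4B 6,773/21,454 × $8,206,200 = 2,590,686.71.
Rounded to nearest $25: Unit PH2 $474,300; Unit G2 $2,679,800; Unit 2B $2,461,400; Unit 4B $2,590,675. Sum = $8,206,175.
Difference $8,206,200 − $8,206,175 = +$25 applied to largest allocation (Unit G2): Unit G2 becomes $2,679,825.

Unit PH2: $474,300 · Unit G2: $2,679,825 · Unit 2B: $2,461,400 · Unit 4B: $2,590,675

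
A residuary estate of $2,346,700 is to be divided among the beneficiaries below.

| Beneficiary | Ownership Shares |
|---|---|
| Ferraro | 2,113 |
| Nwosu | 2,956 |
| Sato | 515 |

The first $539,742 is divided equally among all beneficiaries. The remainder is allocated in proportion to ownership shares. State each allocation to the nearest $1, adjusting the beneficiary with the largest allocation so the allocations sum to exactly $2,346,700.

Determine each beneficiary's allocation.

$539,742 shared equally gives $179,914 per beneficiary.
Remainder $1,806,958 by ownership shares (total 5,584): Ferraro 683,757.57 → $683,758; Nwosu 956,548.68 → $956,549; Sato 166,651.75 → $166,652.
Rounding difference −$1 on remainder applied to Nwosu.
Totals: Ferraro $179,914 + $683,758 = $863,672; Nwosu $179,914 + $956,548 = $1,136,462; Sato $179,914 + $166,652 = $346,566.

Ferraro: $863,672; Nwosu: $1,136,462; Sato: $346,566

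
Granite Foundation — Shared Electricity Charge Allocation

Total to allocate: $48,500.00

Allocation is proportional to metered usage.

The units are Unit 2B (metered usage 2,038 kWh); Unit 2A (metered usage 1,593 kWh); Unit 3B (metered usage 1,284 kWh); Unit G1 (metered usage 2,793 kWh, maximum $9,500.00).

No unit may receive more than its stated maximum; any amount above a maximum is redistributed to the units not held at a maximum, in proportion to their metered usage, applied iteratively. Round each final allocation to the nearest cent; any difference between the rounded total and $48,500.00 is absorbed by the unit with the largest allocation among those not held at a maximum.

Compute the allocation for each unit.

Unit 2B: $16,171.32 | Unit 2A: $12,640.28 | Unit 3B: $10,188.40 | Unit G1: $9,500.00

Metered usage total: 7,708.
Pro-rata shares before constraints: Unit 2B 12,823.4302; Unit 2A 10,023.4172; Unit 3B 8,079.1386; Unit G1 17,574.0140.
Capped: Unit G1 ($9,500.00); remaining pool $39,000.00 reallocated over remaining metered usage 4,915.
Remaining shares: Unit 2B 16,171.3123 → $16,171.31; Unit 2A 12,640.2848 → $12,640.28; Unit 3B 10,188.4028 → $10,188.40.
Rounding difference +$0.01 applied to Unit 2B → $16,171.32.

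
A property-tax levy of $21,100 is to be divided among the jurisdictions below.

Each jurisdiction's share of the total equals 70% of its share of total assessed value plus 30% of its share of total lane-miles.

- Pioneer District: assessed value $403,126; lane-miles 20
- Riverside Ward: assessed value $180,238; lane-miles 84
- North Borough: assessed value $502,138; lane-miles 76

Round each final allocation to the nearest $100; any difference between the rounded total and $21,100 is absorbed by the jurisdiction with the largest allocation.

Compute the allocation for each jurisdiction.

Pioneer District: $6,200 · Riverside Ward: $5,400 · North Borough: $9,500

Assessed value total 1,085,502; lane-miles total 180.
Composite weights (70% assessed value + 30% lane-miles): Pioneer District 0.2933; Riverside Ward 0.2562; North Borough 0.4505.
Unrounded shares: Pioneer District 6,188.51; Riverside Ward 5,406.43; North Borough 9,505.06.
After rounding ($100): Pioneer District $6,200; Riverside Ward $5,400; North Borough $9,500. Sum = $21,100.
No rounding difference to absorb.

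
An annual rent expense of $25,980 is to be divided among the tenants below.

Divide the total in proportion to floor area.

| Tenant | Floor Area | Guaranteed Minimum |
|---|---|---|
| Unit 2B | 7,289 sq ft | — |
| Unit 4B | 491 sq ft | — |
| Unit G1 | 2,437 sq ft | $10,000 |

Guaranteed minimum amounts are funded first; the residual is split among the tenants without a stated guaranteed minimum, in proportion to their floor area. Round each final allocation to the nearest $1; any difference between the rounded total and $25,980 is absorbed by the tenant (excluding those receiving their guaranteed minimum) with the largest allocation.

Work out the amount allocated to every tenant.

Guaranteed amounts: Unit G1 $10,000. Remaining pool $15,980.
Remaining pool split over remaining floor area 7,780: Unit 2B 14,971.49 → $14,971; Unit 4B 1,008.51 → $1,009.

Unit 2B: $14,971 | Unit 4B: $1,009 | Unit G1: $10,000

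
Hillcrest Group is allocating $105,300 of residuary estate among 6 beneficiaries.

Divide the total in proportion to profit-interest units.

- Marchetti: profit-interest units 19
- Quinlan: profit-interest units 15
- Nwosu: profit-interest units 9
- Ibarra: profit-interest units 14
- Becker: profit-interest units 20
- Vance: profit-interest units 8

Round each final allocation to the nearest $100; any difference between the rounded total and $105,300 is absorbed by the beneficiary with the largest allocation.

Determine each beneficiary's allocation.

Marchetti: $23,500; Quinlan: $18,600; Nwosu: $11,100; Ibarra: $17,300; Becker: $24,900; Vance: $9,900

Total profit-interest units = 85.
Raw shares: Marchetti 19/85 × $105,300 = 23,537.65; Quinlan 15/85 × $105,300 = 18,582.35; Nwosu 9/85 × $105,300 = 11,149.41; Ibarra 14/85 × $105,300 = 17,343.53; Becker 20/85 × $105,300 = 24,776.47; Vance 8/85 × $105,300 = 9,910.59.
Rounded to nearest $100: Marchetti $23,500; Quinlan $18,600; Nwosu $11,100; Ibarra $17,300; Becker $24,800; Vance $9,900. Sum = $105,200.
Difference $105,300 − $105,200 = +$100 applied to largest allocation (Becker): Becker becomes $24,900.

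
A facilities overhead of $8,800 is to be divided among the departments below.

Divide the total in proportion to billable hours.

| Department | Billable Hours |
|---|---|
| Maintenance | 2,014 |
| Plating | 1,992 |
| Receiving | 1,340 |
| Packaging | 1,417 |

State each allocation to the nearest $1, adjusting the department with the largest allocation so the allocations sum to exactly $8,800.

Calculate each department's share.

Maintenance: $2,620 | Plating: $2,592 | Receiving: $1,744 | Packaging: $1,844

Total billable hours = 6,763.
Proportional shares: Maintenance 2,014/6,763 × $8,800 = 2,620.61; Plating 1,992/6,763 × $8,800 = 2,591.99; Receiving 1,340/6,763 × $8,800 = 1,743.60; Packaging 1,417/6,763 × $8,800 = 1,843.80.
After rounding ($1): Maintenance $2,621; Plating $2,592; Receiving $1,744; Packaging $1,844. Sum = $8,801.
Difference $8,800 − $8,801 = −$1 applied to largest allocation (Maintenance): Maintenance becomes $2,620.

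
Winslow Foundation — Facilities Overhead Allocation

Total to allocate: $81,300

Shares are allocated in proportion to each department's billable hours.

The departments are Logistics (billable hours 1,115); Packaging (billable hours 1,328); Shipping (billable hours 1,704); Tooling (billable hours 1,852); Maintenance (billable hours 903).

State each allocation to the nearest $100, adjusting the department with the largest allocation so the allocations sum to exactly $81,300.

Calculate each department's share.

Logistics: $13,100; Packaging: $15,600; Shipping: $20,100; Tooling: $21,900; Maintenance: $10,600

Sum of billable hours: 6,902.
Proportional shares: Logistics 1,115/6,902 × $81,300 = 13,133.80; Packaging 1,328/6,902 × $81,300 = 15,642.77; Shipping 1,704/6,902 × $81,300 = 20,071.75; Tooling 1,852/6,902 × $81,300 = 21,815.07; Maintenance 903/6,902 × $81,300 = 10,636.61.
After rounding ($100): Logistics $13,100; Packaging $15,600; Shipping $20,100; Tooling $21,800; Maintenance $10,600. Sum = $81,200.
Difference $81,300 − $81,200 = +$100 applied to largest allocation (Tooling): Tooling becomes $21,900.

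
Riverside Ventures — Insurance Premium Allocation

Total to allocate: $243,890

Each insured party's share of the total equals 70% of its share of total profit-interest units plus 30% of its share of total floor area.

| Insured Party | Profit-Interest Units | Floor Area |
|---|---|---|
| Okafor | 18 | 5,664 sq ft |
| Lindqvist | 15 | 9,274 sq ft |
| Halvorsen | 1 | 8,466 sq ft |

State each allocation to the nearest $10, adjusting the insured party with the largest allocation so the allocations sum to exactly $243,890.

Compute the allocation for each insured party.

Okafor: $108,090 · Lindqvist: $104,310 · Halvorsen: $31,490

Totals — profit-interest units 34, floor area 23,404.
Blended shares (70% profit-interest units + 30% floor area): Okafor 0.4432; Lindqvist 0.4277; Halvorsen 0.1291.
Raw shares: Okafor 108,089.90; Lindqvist 104,311.91; Halvorsen 31,488.19.
Rounded to nearest $10: Okafor $108,090; Lindqvist $104,310; Halvorsen $31,490. Sum = $243,890.
Rounded total matches; no reconciliation needed.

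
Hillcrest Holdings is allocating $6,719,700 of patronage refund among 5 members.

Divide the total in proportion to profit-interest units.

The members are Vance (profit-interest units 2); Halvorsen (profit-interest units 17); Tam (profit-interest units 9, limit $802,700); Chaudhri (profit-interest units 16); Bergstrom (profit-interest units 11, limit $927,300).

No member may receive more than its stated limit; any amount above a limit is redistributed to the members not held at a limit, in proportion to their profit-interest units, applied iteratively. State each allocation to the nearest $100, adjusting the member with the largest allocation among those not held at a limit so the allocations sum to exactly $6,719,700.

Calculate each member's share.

Profit-interest units total: 55.
Proportional shares (ignoring caps): Vance 244,352.73; Halvorsen 2,076,998.18; Tam 1,099,587.27; Chaudhri 1,954,821.82; Bergstrom 1,343,940.00.
Held at cap: Tam ($802,700), Bergstrom ($927,300); residual $4,989,700 reallocated over remaining profit-interest units 35.
Shares after redistribution: Vance 285,125.71 → $285,100; Halvorsen 2,423,568.57 → $2,423,600; Chaudhri 2,281,005.71 → $2,281,000.

Vance: $285,100; Halvorsen: $2,423,600; Tam: $802,700; Chaudhri: $2,281,000; Bergstrom: $927,300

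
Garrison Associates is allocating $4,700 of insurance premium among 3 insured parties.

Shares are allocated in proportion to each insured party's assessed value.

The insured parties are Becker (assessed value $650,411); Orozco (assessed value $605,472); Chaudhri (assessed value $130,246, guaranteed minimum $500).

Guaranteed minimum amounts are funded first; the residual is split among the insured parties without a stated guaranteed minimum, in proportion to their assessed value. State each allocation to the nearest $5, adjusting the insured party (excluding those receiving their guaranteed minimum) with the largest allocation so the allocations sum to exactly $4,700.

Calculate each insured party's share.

Fund the minimums — Chaudhri $500. Residual $4,200.
Residual split over remaining assessed value 1,255,883: Becker 2,175.14 → $2,175; Orozco 2,024.86 → $2,025.

Becker: $2,175 · Orozco: $2,025 · Chaudhri: $500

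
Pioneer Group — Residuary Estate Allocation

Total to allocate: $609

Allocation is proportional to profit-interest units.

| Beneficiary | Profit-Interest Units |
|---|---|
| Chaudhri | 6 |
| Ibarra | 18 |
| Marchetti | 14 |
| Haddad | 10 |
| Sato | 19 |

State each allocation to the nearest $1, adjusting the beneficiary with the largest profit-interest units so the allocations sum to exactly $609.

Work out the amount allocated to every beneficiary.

Chaudhri: $55; Ibarra: $164; Marchetti: $127; Haddad: $91; Sato: $172

Sum of profit-interest units: 67.
Raw shares: Chaudhri 6/67 × $609 = 54.54; Ibarra 18/67 × $609 = 163.61; Marchetti 14/67 × $609 = 127.25; Haddad 10/67 × $609 = 90.90; Sato 19/67 × $609 = 172.70.
At nearest $1: Chaudhri $55; Ibarra $164; Marchetti $127; Haddad $91; Sato $173. Sum = $610.
Difference $609 − $610 = −$1 applied to largest profit-interest units (Sato): Sato becomes $172.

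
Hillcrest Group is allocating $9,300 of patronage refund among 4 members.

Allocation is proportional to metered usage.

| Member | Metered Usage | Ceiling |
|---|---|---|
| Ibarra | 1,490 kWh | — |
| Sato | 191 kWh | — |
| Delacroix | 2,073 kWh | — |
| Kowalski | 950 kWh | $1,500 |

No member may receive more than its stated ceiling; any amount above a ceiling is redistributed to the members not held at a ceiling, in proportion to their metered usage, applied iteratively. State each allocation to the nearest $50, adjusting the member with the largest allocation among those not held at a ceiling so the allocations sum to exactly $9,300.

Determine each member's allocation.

Ibarra: $3,100; Sato: $400; Delacroix: $4,300; Kowalski: $1,500

Combined metered usage = 4,704.
Proportional shares (ignoring caps): Ibarra 2,945.79; Sato 377.61; Delacroix 4,098.41; Kowalski 1,878.19.
Held at cap: Kowalski ($1,500); balance $7,800 reallocated over remaining metered usage 3,754.
Remaining shares: Ibarra 3,095.90 → $3,100; Sato 396.86 → $400; Delacroix 4,307.25 → $4,300.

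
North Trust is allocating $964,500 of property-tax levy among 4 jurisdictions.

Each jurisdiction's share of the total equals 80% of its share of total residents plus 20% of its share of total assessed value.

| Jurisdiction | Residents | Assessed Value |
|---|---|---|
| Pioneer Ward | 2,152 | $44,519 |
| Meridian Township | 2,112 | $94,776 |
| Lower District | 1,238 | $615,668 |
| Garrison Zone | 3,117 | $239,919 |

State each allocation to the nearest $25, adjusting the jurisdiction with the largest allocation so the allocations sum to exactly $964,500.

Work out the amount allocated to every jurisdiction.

Pioneer Ward: $201,275; Meridian Township: $207,450; Lower District: $230,200; Garrison Zone: $325,575

Totals — residents 8,619, assessed value 994,882.
Composite weights (80% residents + 20% assessed value): Pioneer Ward 0.2087; Meridian Township 0.2151; Lower District 0.2387; Garrison Zone 0.3375.
Proportional shares: Pioneer Ward 201,285.70; Meridian Township 207,449.23; Lower District 230,202.97; Garrison Zone 325,562.10.
After rounding ($25): Pioneer Ward $201,275; Meridian Township $207,450; Lower District $230,200; Garrison Zone $325,550. Sum = $964,475.
Difference $964,500 − $964,475 = +$25 applied to largest allocation (Garrison Zone): Garrison Zone becomes $325,575.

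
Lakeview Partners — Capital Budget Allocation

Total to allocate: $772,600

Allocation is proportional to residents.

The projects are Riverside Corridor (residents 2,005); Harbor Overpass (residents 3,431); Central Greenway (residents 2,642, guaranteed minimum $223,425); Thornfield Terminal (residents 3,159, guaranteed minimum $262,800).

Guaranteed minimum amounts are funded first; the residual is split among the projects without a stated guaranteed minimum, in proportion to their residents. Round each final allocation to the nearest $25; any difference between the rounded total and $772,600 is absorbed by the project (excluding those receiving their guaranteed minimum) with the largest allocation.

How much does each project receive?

Minimums first: Central Greenway $223,425; Thornfield Terminal $262,800. Residual $286,375.
Residual split over remaining residents 5,436: Riverside Corridor 105,625.80 → $105,625; Harbor Overpass 180,749.20 → $180,750.

Riverside Corridor: $105,625 | Harbor Overpass: $180,750 | Central Greenway: $223,425 | Thornfield Terminal: $262,800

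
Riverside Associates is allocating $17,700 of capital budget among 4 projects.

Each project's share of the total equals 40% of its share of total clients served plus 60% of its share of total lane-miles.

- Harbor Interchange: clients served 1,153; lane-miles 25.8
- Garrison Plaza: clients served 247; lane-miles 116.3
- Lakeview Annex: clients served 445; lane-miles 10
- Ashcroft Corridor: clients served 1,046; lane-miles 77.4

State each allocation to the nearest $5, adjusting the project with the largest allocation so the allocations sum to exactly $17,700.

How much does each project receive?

Harbor Interchange: $4,020; Garrison Plaza: $5,985; Lakeview Annex: $1,555; Ashcroft Corridor: $6,140

Clients served total 2,891; lane-miles total 229.5.
Blended shares (40% clients served + 60% lane-miles): Harbor Interchange 0.2270; Garrison Plaza 0.3382; Lakeview Annex 0.0877; Ashcroft Corridor 0.3471.
Proportional shares: Harbor Interchange 4,017.56; Garrison Plaza 5,986.62; Lakeview Annex 1,552.54; Ashcroft Corridor 6,143.28.
At nearest $5: Harbor Interchange $4,020; Garrison Plaza $5,985; Lakeview Annex $1,555; Ashcroft Corridor $6,145. Sum = $17,705.
Difference $17,700 − $17,705 = −$5 applied to largest allocation (Ashcroft Corridor): Ashcroft Corridor becomes $6,140.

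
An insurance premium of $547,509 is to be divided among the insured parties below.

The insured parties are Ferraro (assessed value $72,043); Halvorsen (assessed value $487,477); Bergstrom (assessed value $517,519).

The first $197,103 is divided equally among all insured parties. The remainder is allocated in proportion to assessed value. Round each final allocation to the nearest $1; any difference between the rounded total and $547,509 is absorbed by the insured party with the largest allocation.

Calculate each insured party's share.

Ferraro: $89,140; Halvorsen: $224,298; Bergstrom: $234,071

$197,103 shared equally gives $65,701 per insured party.
Remainder $350,406 by assessed value (total 1,077,039): Ferraro 23,438.61 → $23,439; Halvorsen 158,596.73 → $158,597; Bergstrom 168,370.66 → $168,371.
Rounding difference −$1 on remainder applied to Bergstrom.
Totals: Ferraro $65,701 + $23,439 = $89,140; Halvorsen $65,701 + $158,597 = $224,298; Bergstrom $65,701 + $168,370 = $234,071.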